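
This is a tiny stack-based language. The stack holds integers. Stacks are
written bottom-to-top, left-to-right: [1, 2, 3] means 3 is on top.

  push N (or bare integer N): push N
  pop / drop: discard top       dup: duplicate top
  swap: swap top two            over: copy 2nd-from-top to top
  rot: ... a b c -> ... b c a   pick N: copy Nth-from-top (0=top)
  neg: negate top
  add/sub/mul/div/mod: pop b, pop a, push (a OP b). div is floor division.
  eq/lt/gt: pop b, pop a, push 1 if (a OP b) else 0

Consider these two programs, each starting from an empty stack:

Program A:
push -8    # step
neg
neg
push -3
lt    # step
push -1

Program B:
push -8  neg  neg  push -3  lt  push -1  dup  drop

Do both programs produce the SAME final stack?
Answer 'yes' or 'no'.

Answer: yes

Derivation:
Program A trace:
  After 'push -8': [-8]
  After 'neg': [8]
  After 'neg': [-8]
  After 'push -3': [-8, -3]
  After 'lt': [1]
  After 'push -1': [1, -1]
Program A final stack: [1, -1]

Program B trace:
  After 'push -8': [-8]
  After 'neg': [8]
  After 'neg': [-8]
  After 'push -3': [-8, -3]
  After 'lt': [1]
  After 'push -1': [1, -1]
  After 'dup': [1, -1, -1]
  After 'drop': [1, -1]
Program B final stack: [1, -1]
Same: yes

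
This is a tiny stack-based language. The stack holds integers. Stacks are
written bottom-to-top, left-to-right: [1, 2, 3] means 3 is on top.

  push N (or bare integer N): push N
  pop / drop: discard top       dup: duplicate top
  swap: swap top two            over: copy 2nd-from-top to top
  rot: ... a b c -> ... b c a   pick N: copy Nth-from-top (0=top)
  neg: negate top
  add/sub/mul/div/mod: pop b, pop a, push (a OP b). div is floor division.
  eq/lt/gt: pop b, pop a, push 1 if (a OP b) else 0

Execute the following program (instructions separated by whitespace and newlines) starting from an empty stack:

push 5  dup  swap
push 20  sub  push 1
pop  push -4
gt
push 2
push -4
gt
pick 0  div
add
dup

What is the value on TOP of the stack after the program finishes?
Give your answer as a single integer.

After 'push 5': [5]
After 'dup': [5, 5]
After 'swap': [5, 5]
After 'push 20': [5, 5, 20]
After 'sub': [5, -15]
After 'push 1': [5, -15, 1]
After 'pop': [5, -15]
After 'push -4': [5, -15, -4]
After 'gt': [5, 0]
After 'push 2': [5, 0, 2]
After 'push -4': [5, 0, 2, -4]
After 'gt': [5, 0, 1]
After 'pick 0': [5, 0, 1, 1]
After 'div': [5, 0, 1]
After 'add': [5, 1]
After 'dup': [5, 1, 1]

Answer: 1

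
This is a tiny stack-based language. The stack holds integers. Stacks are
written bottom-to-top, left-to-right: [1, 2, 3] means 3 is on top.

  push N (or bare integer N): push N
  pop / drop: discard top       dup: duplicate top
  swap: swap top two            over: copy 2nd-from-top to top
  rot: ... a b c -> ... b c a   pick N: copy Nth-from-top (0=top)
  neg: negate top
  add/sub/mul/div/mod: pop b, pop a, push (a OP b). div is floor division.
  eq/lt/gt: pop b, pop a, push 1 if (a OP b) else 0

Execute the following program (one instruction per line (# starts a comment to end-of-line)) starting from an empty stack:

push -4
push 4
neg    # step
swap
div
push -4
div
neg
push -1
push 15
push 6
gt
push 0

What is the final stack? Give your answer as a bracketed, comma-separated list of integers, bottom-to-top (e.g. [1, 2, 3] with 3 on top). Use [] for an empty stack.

Answer: [1, -1, 1, 0]

Derivation:
After 'push -4': [-4]
After 'push 4': [-4, 4]
After 'neg': [-4, -4]
After 'swap': [-4, -4]
After 'div': [1]
After 'push -4': [1, -4]
After 'div': [-1]
After 'neg': [1]
After 'push -1': [1, -1]
After 'push 15': [1, -1, 15]
After 'push 6': [1, -1, 15, 6]
After 'gt': [1, -1, 1]
After 'push 0': [1, -1, 1, 0]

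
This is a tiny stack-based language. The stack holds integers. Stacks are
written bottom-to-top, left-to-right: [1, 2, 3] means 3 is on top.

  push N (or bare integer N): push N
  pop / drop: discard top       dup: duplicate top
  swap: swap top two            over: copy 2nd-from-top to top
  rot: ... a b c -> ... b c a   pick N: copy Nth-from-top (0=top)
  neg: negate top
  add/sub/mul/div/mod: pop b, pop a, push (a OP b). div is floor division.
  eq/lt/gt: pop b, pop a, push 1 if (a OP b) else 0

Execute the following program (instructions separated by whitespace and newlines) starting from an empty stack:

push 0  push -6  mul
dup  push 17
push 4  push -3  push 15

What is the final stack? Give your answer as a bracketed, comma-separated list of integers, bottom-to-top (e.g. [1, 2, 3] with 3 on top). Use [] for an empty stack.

After 'push 0': [0]
After 'push -6': [0, -6]
After 'mul': [0]
After 'dup': [0, 0]
After 'push 17': [0, 0, 17]
After 'push 4': [0, 0, 17, 4]
After 'push -3': [0, 0, 17, 4, -3]
After 'push 15': [0, 0, 17, 4, -3, 15]

Answer: [0, 0, 17, 4, -3, 15]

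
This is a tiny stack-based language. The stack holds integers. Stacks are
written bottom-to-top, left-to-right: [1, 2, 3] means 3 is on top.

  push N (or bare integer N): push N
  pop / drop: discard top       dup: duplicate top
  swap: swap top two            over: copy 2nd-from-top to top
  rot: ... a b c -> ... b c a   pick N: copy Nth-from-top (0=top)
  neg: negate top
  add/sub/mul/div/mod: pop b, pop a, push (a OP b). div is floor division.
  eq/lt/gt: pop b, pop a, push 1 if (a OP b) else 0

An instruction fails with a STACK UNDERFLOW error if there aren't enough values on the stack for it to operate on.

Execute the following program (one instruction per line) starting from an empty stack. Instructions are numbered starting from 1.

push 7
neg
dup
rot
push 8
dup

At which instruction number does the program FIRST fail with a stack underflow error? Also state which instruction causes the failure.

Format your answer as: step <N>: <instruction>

Answer: step 4: rot

Derivation:
Step 1 ('push 7'): stack = [7], depth = 1
Step 2 ('neg'): stack = [-7], depth = 1
Step 3 ('dup'): stack = [-7, -7], depth = 2
Step 4 ('rot'): needs 3 value(s) but depth is 2 — STACK UNDERFLOW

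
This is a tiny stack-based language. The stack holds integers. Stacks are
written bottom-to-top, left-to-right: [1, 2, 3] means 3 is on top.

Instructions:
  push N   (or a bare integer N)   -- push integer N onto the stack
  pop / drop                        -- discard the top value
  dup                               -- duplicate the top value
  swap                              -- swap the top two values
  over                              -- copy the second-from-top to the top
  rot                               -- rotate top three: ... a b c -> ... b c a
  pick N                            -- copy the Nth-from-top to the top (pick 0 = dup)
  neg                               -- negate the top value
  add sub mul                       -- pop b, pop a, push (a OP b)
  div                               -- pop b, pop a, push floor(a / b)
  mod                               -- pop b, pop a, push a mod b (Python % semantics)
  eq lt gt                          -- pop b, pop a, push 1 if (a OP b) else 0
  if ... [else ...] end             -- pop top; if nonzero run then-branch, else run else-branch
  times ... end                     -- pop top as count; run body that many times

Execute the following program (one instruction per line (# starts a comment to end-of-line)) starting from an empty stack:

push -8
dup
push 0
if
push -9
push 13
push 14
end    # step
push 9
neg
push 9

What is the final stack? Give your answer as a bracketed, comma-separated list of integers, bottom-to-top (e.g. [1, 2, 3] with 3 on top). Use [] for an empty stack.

Answer: [-8, -8, -9, 9]

Derivation:
After 'push -8': [-8]
After 'dup': [-8, -8]
After 'push 0': [-8, -8, 0]
After 'if': [-8, -8]
After 'push 9': [-8, -8, 9]
After 'neg': [-8, -8, -9]
After 'push 9': [-8, -8, -9, 9]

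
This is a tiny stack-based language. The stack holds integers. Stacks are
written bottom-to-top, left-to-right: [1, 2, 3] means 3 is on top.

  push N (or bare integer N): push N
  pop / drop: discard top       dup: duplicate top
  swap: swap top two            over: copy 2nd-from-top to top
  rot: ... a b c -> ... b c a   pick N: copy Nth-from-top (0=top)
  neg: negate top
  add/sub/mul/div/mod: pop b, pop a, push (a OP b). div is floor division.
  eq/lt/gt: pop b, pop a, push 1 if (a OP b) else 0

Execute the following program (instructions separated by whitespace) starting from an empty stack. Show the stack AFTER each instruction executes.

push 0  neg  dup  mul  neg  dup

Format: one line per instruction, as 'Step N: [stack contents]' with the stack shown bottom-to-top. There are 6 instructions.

Step 1: [0]
Step 2: [0]
Step 3: [0, 0]
Step 4: [0]
Step 5: [0]
Step 6: [0, 0]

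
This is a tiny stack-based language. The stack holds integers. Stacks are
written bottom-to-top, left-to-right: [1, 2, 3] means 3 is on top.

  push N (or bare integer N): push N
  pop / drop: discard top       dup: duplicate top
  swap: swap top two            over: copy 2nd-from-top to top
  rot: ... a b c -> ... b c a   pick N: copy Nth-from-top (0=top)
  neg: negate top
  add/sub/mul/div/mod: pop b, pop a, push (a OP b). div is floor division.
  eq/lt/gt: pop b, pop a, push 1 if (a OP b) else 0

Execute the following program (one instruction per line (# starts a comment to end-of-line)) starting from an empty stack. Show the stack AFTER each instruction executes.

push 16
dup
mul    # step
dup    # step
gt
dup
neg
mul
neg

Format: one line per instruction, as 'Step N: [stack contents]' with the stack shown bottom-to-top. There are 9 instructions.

Step 1: [16]
Step 2: [16, 16]
Step 3: [256]
Step 4: [256, 256]
Step 5: [0]
Step 6: [0, 0]
Step 7: [0, 0]
Step 8: [0]
Step 9: [0]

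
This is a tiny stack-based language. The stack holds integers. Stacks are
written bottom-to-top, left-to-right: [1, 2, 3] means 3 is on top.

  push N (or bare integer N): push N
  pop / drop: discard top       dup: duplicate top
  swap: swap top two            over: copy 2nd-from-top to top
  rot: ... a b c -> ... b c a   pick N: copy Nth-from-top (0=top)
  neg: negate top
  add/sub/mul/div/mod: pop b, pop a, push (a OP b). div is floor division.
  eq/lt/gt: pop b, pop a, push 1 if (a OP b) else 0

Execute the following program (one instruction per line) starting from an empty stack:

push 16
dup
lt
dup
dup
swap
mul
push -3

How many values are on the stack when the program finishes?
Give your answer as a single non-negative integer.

Answer: 3

Derivation:
After 'push 16': stack = [16] (depth 1)
After 'dup': stack = [16, 16] (depth 2)
After 'lt': stack = [0] (depth 1)
After 'dup': stack = [0, 0] (depth 2)
After 'dup': stack = [0, 0, 0] (depth 3)
After 'swap': stack = [0, 0, 0] (depth 3)
After 'mul': stack = [0, 0] (depth 2)
After 'push -3': stack = [0, 0, -3] (depth 3)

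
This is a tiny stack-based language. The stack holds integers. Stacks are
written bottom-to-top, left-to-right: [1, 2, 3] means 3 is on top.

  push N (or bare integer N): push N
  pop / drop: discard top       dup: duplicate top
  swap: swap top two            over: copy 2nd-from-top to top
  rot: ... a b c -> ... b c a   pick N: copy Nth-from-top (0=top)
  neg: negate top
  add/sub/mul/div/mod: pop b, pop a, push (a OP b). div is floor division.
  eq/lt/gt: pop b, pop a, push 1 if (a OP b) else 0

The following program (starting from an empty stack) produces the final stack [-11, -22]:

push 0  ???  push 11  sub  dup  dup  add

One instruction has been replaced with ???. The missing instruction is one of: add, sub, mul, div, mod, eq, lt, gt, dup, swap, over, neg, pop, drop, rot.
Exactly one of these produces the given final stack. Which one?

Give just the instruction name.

Answer: neg

Derivation:
Stack before ???: [0]
Stack after ???:  [0]
The instruction that transforms [0] -> [0] is: neg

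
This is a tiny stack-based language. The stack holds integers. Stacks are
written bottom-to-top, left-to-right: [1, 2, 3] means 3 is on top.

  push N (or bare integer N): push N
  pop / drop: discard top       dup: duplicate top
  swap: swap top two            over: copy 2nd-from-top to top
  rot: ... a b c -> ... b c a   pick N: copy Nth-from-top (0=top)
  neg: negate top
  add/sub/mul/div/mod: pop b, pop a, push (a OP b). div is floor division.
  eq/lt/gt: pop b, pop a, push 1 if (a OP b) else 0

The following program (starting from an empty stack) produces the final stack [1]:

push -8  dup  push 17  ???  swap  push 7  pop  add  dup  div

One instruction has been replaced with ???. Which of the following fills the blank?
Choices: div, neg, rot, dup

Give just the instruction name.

Stack before ???: [-8, -8, 17]
Stack after ???:  [-8, -1]
Checking each choice:
  div: MATCH
  neg: produces [-8, 1]
  rot: produces [-8, 1]
  dup: produces [-8, -8, 1]


Answer: div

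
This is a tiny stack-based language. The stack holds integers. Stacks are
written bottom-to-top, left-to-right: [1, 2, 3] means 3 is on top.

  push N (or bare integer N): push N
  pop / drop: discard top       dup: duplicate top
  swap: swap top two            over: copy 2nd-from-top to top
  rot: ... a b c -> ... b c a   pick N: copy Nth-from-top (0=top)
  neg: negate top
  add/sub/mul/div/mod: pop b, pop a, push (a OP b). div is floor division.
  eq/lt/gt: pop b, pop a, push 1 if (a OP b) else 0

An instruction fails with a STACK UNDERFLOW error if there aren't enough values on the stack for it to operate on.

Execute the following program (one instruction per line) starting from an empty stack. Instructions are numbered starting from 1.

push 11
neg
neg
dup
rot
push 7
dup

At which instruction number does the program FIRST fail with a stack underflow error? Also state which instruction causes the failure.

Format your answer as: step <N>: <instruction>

Step 1 ('push 11'): stack = [11], depth = 1
Step 2 ('neg'): stack = [-11], depth = 1
Step 3 ('neg'): stack = [11], depth = 1
Step 4 ('dup'): stack = [11, 11], depth = 2
Step 5 ('rot'): needs 3 value(s) but depth is 2 — STACK UNDERFLOW

Answer: step 5: rot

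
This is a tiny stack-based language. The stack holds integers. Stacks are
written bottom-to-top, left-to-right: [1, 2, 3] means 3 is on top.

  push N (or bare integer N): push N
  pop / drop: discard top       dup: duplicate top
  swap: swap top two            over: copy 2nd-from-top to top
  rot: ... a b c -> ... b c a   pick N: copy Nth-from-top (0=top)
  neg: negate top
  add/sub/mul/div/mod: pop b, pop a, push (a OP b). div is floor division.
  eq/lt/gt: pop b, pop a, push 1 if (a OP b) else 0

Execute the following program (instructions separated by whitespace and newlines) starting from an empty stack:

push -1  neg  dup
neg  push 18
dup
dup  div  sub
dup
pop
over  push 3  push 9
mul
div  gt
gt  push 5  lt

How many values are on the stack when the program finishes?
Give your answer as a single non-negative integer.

After 'push -1': stack = [-1] (depth 1)
After 'neg': stack = [1] (depth 1)
After 'dup': stack = [1, 1] (depth 2)
After 'neg': stack = [1, -1] (depth 2)
After 'push 18': stack = [1, -1, 18] (depth 3)
After 'dup': stack = [1, -1, 18, 18] (depth 4)
After 'dup': stack = [1, -1, 18, 18, 18] (depth 5)
After 'div': stack = [1, -1, 18, 1] (depth 4)
After 'sub': stack = [1, -1, 17] (depth 3)
After 'dup': stack = [1, -1, 17, 17] (depth 4)
After 'pop': stack = [1, -1, 17] (depth 3)
After 'over': stack = [1, -1, 17, -1] (depth 4)
After 'push 3': stack = [1, -1, 17, -1, 3] (depth 5)
After 'push 9': stack = [1, -1, 17, -1, 3, 9] (depth 6)
After 'mul': stack = [1, -1, 17, -1, 27] (depth 5)
After 'div': stack = [1, -1, 17, -1] (depth 4)
After 'gt': stack = [1, -1, 1] (depth 3)
After 'gt': stack = [1, 0] (depth 2)
After 'push 5': stack = [1, 0, 5] (depth 3)
After 'lt': stack = [1, 1] (depth 2)

Answer: 2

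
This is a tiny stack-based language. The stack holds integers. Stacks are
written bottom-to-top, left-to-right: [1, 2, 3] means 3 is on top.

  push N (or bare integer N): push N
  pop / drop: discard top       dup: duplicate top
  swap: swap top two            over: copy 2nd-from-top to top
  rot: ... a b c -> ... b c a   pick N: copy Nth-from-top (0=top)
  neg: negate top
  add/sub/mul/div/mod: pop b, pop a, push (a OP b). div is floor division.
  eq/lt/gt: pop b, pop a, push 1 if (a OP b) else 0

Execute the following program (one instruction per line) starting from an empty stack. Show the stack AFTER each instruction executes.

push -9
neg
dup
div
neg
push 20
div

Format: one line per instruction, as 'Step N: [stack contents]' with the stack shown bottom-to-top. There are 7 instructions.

Step 1: [-9]
Step 2: [9]
Step 3: [9, 9]
Step 4: [1]
Step 5: [-1]
Step 6: [-1, 20]
Step 7: [-1]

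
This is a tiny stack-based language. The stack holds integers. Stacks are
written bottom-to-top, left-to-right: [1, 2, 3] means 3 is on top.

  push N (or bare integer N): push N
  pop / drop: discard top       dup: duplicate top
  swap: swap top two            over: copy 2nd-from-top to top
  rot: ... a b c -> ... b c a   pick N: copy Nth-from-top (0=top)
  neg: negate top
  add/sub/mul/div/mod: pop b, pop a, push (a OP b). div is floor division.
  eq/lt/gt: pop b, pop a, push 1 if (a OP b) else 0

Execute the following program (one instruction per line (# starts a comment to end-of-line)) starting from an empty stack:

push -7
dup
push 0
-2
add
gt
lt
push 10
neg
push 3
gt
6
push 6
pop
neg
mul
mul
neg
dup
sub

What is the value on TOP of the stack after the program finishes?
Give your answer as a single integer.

Answer: 0

Derivation:
After 'push -7': [-7]
After 'dup': [-7, -7]
After 'push 0': [-7, -7, 0]
After 'push -2': [-7, -7, 0, -2]
After 'add': [-7, -7, -2]
After 'gt': [-7, 0]
After 'lt': [1]
After 'push 10': [1, 10]
After 'neg': [1, -10]
After 'push 3': [1, -10, 3]
After 'gt': [1, 0]
After 'push 6': [1, 0, 6]
After 'push 6': [1, 0, 6, 6]
After 'pop': [1, 0, 6]
After 'neg': [1, 0, -6]
After 'mul': [1, 0]
After 'mul': [0]
After 'neg': [0]
After 'dup': [0, 0]
After 'sub': [0]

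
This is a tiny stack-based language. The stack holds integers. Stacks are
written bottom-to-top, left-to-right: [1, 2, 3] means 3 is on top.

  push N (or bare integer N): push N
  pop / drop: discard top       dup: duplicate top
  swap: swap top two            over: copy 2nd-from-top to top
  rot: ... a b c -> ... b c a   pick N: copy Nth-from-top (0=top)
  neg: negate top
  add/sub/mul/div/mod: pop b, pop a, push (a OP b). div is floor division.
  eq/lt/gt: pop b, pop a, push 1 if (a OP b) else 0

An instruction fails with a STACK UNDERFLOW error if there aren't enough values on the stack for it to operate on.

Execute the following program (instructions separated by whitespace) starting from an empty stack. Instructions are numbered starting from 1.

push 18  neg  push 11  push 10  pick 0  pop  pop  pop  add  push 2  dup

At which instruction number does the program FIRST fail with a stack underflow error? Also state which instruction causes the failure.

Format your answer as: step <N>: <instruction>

Answer: step 9: add

Derivation:
Step 1 ('push 18'): stack = [18], depth = 1
Step 2 ('neg'): stack = [-18], depth = 1
Step 3 ('push 11'): stack = [-18, 11], depth = 2
Step 4 ('push 10'): stack = [-18, 11, 10], depth = 3
Step 5 ('pick 0'): stack = [-18, 11, 10, 10], depth = 4
Step 6 ('pop'): stack = [-18, 11, 10], depth = 3
Step 7 ('pop'): stack = [-18, 11], depth = 2
Step 8 ('pop'): stack = [-18], depth = 1
Step 9 ('add'): needs 2 value(s) but depth is 1 — STACK UNDERFLOW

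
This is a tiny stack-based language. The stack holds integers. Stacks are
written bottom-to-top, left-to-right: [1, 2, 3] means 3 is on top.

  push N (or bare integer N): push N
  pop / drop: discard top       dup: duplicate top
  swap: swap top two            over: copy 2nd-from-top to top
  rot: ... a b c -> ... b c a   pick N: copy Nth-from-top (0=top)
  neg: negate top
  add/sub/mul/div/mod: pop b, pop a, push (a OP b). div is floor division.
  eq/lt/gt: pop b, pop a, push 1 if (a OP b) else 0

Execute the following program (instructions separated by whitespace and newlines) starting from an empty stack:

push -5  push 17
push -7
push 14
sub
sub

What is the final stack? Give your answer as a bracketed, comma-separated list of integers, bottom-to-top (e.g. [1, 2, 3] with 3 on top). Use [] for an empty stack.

After 'push -5': [-5]
After 'push 17': [-5, 17]
After 'push -7': [-5, 17, -7]
After 'push 14': [-5, 17, -7, 14]
After 'sub': [-5, 17, -21]
After 'sub': [-5, 38]

Answer: [-5, 38]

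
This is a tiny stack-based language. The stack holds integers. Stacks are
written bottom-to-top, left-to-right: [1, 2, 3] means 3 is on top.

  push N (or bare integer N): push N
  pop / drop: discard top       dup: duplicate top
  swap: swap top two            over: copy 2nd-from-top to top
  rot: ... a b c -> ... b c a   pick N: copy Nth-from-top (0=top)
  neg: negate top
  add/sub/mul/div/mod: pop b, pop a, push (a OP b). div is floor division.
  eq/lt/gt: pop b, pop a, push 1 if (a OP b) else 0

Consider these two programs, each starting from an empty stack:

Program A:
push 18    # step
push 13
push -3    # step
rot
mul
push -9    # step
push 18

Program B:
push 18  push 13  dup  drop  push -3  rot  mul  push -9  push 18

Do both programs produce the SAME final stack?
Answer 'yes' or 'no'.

Program A trace:
  After 'push 18': [18]
  After 'push 13': [18, 13]
  After 'push -3': [18, 13, -3]
  After 'rot': [13, -3, 18]
  After 'mul': [13, -54]
  After 'push -9': [13, -54, -9]
  After 'push 18': [13, -54, -9, 18]
Program A final stack: [13, -54, -9, 18]

Program B trace:
  After 'push 18': [18]
  After 'push 13': [18, 13]
  After 'dup': [18, 13, 13]
  After 'drop': [18, 13]
  After 'push -3': [18, 13, -3]
  After 'rot': [13, -3, 18]
  After 'mul': [13, -54]
  After 'push -9': [13, -54, -9]
  After 'push 18': [13, -54, -9, 18]
Program B final stack: [13, -54, -9, 18]
Same: yes

Answer: yes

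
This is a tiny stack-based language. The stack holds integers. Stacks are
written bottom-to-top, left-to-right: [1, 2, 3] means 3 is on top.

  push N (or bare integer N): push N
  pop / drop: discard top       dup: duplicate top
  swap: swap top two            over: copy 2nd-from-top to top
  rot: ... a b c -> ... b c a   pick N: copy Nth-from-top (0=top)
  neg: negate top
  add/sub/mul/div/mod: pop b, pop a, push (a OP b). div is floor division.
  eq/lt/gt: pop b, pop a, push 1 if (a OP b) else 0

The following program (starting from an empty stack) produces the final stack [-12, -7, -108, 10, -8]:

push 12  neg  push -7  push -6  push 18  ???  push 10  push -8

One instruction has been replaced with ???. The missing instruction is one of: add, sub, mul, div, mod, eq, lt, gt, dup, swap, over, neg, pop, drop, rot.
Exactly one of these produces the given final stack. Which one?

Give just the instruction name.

Stack before ???: [-12, -7, -6, 18]
Stack after ???:  [-12, -7, -108]
The instruction that transforms [-12, -7, -6, 18] -> [-12, -7, -108] is: mul

Answer: mul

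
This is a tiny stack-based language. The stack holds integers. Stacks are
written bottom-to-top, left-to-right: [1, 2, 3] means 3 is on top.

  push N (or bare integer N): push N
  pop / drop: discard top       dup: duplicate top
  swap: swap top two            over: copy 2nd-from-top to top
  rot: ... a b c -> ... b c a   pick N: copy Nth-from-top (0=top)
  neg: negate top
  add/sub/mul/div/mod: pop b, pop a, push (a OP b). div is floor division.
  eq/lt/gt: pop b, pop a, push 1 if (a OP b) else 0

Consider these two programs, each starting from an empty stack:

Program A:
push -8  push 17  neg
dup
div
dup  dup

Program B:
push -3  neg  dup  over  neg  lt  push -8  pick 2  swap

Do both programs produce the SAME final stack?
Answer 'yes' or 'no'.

Answer: no

Derivation:
Program A trace:
  After 'push -8': [-8]
  After 'push 17': [-8, 17]
  After 'neg': [-8, -17]
  After 'dup': [-8, -17, -17]
  After 'div': [-8, 1]
  After 'dup': [-8, 1, 1]
  After 'dup': [-8, 1, 1, 1]
Program A final stack: [-8, 1, 1, 1]

Program B trace:
  After 'push -3': [-3]
  After 'neg': [3]
  After 'dup': [3, 3]
  After 'over': [3, 3, 3]
  After 'neg': [3, 3, -3]
  After 'lt': [3, 0]
  After 'push -8': [3, 0, -8]
  After 'pick 2': [3, 0, -8, 3]
  After 'swap': [3, 0, 3, -8]
Program B final stack: [3, 0, 3, -8]
Same: no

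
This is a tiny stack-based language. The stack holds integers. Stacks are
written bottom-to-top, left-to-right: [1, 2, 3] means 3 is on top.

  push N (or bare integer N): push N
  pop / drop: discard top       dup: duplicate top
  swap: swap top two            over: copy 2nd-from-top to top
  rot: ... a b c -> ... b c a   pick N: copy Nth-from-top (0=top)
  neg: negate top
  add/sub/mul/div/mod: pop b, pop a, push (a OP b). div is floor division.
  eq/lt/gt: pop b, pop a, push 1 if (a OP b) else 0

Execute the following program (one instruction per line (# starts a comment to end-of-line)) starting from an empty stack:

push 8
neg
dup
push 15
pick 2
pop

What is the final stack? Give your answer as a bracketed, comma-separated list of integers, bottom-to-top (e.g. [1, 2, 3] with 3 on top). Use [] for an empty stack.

Answer: [-8, -8, 15]

Derivation:
After 'push 8': [8]
After 'neg': [-8]
After 'dup': [-8, -8]
After 'push 15': [-8, -8, 15]
After 'pick 2': [-8, -8, 15, -8]
After 'pop': [-8, -8, 15]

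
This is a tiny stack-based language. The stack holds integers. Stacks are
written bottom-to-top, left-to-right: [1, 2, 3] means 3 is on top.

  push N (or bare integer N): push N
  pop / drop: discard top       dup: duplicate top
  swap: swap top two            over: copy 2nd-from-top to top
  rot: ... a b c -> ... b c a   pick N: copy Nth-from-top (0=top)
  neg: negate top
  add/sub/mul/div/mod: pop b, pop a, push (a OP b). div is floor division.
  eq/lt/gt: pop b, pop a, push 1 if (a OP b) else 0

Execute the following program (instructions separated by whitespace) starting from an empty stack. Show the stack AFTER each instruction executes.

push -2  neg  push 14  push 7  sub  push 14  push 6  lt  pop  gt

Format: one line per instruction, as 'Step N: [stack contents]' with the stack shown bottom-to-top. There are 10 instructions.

Step 1: [-2]
Step 2: [2]
Step 3: [2, 14]
Step 4: [2, 14, 7]
Step 5: [2, 7]
Step 6: [2, 7, 14]
Step 7: [2, 7, 14, 6]
Step 8: [2, 7, 0]
Step 9: [2, 7]
Step 10: [0]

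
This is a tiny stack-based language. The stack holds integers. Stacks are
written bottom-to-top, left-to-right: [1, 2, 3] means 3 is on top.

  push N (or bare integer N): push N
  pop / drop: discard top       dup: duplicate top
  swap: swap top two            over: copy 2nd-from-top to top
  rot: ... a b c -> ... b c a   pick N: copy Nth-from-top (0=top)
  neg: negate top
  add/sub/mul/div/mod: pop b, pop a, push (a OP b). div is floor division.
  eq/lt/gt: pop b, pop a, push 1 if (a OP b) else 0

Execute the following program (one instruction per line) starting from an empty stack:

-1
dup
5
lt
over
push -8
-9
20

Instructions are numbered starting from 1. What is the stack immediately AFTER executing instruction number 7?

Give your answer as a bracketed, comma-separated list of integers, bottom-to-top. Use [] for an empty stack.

Answer: [-1, 1, -1, -8, -9]

Derivation:
Step 1 ('-1'): [-1]
Step 2 ('dup'): [-1, -1]
Step 3 ('5'): [-1, -1, 5]
Step 4 ('lt'): [-1, 1]
Step 5 ('over'): [-1, 1, -1]
Step 6 ('push -8'): [-1, 1, -1, -8]
Step 7 ('-9'): [-1, 1, -1, -8, -9]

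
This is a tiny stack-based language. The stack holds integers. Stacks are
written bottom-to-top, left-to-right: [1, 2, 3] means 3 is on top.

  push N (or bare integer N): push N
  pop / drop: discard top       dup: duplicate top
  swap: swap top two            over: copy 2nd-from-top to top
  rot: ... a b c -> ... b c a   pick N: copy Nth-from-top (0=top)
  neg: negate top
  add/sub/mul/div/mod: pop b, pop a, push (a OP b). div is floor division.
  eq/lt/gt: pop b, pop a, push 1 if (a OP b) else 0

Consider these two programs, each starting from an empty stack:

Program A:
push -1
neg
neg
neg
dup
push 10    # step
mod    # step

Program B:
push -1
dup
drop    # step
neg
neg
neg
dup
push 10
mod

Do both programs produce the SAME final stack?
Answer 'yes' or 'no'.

Program A trace:
  After 'push -1': [-1]
  After 'neg': [1]
  After 'neg': [-1]
  After 'neg': [1]
  After 'dup': [1, 1]
  After 'push 10': [1, 1, 10]
  After 'mod': [1, 1]
Program A final stack: [1, 1]

Program B trace:
  After 'push -1': [-1]
  After 'dup': [-1, -1]
  After 'drop': [-1]
  After 'neg': [1]
  After 'neg': [-1]
  After 'neg': [1]
  After 'dup': [1, 1]
  After 'push 10': [1, 1, 10]
  After 'mod': [1, 1]
Program B final stack: [1, 1]
Same: yes

Answer: yes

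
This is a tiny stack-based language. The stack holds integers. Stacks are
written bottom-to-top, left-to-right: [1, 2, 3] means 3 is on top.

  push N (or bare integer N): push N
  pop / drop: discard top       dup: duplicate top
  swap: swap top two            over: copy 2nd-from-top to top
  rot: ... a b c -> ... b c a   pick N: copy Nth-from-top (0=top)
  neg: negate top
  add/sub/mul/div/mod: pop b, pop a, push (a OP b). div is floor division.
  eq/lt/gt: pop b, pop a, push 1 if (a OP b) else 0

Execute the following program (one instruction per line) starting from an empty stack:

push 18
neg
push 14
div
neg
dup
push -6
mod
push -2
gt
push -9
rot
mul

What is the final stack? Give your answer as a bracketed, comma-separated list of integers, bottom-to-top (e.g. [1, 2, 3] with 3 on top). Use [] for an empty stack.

After 'push 18': [18]
After 'neg': [-18]
After 'push 14': [-18, 14]
After 'div': [-2]
After 'neg': [2]
After 'dup': [2, 2]
After 'push -6': [2, 2, -6]
After 'mod': [2, -4]
After 'push -2': [2, -4, -2]
After 'gt': [2, 0]
After 'push -9': [2, 0, -9]
After 'rot': [0, -9, 2]
After 'mul': [0, -18]

Answer: [0, -18]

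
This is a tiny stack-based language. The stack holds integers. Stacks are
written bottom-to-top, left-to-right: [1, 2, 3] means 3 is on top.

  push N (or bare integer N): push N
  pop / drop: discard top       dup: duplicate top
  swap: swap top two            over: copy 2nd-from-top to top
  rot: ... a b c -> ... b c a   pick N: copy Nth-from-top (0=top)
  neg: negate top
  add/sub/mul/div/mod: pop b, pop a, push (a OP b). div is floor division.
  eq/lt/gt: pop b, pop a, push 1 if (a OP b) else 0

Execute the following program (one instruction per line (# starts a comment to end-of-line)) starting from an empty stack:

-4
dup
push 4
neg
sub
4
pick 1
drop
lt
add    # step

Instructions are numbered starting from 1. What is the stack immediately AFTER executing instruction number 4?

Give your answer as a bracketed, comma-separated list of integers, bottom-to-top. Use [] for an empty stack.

Answer: [-4, -4, -4]

Derivation:
Step 1 ('-4'): [-4]
Step 2 ('dup'): [-4, -4]
Step 3 ('push 4'): [-4, -4, 4]
Step 4 ('neg'): [-4, -4, -4]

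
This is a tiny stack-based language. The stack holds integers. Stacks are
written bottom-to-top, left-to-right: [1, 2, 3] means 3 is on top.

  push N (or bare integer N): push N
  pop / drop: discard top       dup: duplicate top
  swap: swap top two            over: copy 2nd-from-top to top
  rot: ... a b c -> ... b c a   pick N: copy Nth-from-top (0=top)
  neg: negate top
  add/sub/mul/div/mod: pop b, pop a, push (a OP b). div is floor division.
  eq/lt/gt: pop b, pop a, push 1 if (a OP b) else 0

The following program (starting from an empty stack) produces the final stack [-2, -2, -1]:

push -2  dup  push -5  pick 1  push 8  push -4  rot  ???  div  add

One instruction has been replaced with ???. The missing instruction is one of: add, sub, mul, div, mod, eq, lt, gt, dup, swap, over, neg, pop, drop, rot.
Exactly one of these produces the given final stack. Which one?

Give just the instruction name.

Answer: div

Derivation:
Stack before ???: [-2, -2, -5, 8, -4, -2]
Stack after ???:  [-2, -2, -5, 8, 2]
The instruction that transforms [-2, -2, -5, 8, -4, -2] -> [-2, -2, -5, 8, 2] is: div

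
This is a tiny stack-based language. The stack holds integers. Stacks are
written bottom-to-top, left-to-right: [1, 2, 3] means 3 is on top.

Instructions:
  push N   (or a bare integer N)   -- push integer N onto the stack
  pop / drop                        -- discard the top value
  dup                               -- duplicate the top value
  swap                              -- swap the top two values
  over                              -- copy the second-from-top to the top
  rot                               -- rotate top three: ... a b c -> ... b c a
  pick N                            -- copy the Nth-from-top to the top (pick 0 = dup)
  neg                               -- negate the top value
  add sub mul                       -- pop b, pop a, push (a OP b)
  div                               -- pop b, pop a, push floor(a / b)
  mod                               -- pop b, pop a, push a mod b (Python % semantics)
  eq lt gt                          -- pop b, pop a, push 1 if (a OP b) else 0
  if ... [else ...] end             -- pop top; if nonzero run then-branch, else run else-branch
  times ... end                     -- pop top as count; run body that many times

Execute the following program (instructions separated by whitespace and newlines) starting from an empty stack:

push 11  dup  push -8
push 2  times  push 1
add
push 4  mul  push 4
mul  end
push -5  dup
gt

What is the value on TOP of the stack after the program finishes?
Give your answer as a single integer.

After 'push 11': [11]
After 'dup': [11, 11]
After 'push -8': [11, 11, -8]
After 'push 2': [11, 11, -8, 2]
After 'times': [11, 11, -8]
After 'push 1': [11, 11, -8, 1]
After 'add': [11, 11, -7]
After 'push 4': [11, 11, -7, 4]
After 'mul': [11, 11, -28]
After 'push 4': [11, 11, -28, 4]
After 'mul': [11, 11, -112]
After 'push 1': [11, 11, -112, 1]
After 'add': [11, 11, -111]
After 'push 4': [11, 11, -111, 4]
After 'mul': [11, 11, -444]
After 'push 4': [11, 11, -444, 4]
After 'mul': [11, 11, -1776]
After 'push -5': [11, 11, -1776, -5]
After 'dup': [11, 11, -1776, -5, -5]
After 'gt': [11, 11, -1776, 0]

Answer: 0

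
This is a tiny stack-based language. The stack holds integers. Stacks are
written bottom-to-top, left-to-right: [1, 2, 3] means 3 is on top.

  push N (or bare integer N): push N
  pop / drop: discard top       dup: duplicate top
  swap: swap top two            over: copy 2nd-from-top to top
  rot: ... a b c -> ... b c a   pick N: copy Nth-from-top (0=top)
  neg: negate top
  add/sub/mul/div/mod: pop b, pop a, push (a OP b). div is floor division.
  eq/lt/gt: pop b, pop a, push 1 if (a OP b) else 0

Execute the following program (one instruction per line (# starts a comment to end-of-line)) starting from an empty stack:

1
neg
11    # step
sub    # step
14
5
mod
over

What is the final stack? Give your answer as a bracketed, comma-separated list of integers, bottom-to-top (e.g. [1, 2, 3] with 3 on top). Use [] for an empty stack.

After 'push 1': [1]
After 'neg': [-1]
After 'push 11': [-1, 11]
After 'sub': [-12]
After 'push 14': [-12, 14]
After 'push 5': [-12, 14, 5]
After 'mod': [-12, 4]
After 'over': [-12, 4, -12]

Answer: [-12, 4, -12]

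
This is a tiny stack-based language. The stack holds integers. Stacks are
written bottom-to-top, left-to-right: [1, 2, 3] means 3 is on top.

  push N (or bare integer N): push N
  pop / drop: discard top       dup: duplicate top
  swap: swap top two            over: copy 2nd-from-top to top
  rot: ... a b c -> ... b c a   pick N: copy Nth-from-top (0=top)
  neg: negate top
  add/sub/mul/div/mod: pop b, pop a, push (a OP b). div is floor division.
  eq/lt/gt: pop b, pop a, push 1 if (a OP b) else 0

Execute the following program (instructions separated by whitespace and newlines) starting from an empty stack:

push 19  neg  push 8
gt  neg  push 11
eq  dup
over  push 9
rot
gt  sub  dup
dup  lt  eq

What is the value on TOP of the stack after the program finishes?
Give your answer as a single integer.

After 'push 19': [19]
After 'neg': [-19]
After 'push 8': [-19, 8]
After 'gt': [0]
After 'neg': [0]
After 'push 11': [0, 11]
After 'eq': [0]
After 'dup': [0, 0]
After 'over': [0, 0, 0]
After 'push 9': [0, 0, 0, 9]
After 'rot': [0, 0, 9, 0]
After 'gt': [0, 0, 1]
After 'sub': [0, -1]
After 'dup': [0, -1, -1]
After 'dup': [0, -1, -1, -1]
After 'lt': [0, -1, 0]
After 'eq': [0, 0]

Answer: 0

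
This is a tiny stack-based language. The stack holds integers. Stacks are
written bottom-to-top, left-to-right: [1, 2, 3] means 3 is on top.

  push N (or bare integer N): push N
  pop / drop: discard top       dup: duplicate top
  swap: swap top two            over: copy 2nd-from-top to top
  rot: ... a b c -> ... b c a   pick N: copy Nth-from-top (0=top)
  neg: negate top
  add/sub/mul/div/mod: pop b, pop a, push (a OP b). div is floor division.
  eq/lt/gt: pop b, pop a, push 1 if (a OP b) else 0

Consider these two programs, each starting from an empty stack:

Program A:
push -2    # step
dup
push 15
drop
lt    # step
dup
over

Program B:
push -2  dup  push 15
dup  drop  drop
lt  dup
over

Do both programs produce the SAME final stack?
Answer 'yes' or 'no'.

Program A trace:
  After 'push -2': [-2]
  After 'dup': [-2, -2]
  After 'push 15': [-2, -2, 15]
  After 'drop': [-2, -2]
  After 'lt': [0]
  After 'dup': [0, 0]
  After 'over': [0, 0, 0]
Program A final stack: [0, 0, 0]

Program B trace:
  After 'push -2': [-2]
  After 'dup': [-2, -2]
  After 'push 15': [-2, -2, 15]
  After 'dup': [-2, -2, 15, 15]
  After 'drop': [-2, -2, 15]
  After 'drop': [-2, -2]
  After 'lt': [0]
  After 'dup': [0, 0]
  After 'over': [0, 0, 0]
Program B final stack: [0, 0, 0]
Same: yes

Answer: yes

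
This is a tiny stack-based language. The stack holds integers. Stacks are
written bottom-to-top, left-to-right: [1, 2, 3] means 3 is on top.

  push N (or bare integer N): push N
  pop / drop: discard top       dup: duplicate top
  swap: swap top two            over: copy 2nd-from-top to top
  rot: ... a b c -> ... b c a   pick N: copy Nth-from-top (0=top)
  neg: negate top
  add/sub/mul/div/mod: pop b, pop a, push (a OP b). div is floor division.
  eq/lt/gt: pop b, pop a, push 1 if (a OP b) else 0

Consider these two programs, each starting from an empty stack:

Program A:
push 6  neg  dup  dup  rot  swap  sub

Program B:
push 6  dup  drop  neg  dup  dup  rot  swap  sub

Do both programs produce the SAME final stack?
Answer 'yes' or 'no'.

Answer: yes

Derivation:
Program A trace:
  After 'push 6': [6]
  After 'neg': [-6]
  After 'dup': [-6, -6]
  After 'dup': [-6, -6, -6]
  After 'rot': [-6, -6, -6]
  After 'swap': [-6, -6, -6]
  After 'sub': [-6, 0]
Program A final stack: [-6, 0]

Program B trace:
  After 'push 6': [6]
  After 'dup': [6, 6]
  After 'drop': [6]
  After 'neg': [-6]
  After 'dup': [-6, -6]
  After 'dup': [-6, -6, -6]
  After 'rot': [-6, -6, -6]
  After 'swap': [-6, -6, -6]
  After 'sub': [-6, 0]
Program B final stack: [-6, 0]
Same: yes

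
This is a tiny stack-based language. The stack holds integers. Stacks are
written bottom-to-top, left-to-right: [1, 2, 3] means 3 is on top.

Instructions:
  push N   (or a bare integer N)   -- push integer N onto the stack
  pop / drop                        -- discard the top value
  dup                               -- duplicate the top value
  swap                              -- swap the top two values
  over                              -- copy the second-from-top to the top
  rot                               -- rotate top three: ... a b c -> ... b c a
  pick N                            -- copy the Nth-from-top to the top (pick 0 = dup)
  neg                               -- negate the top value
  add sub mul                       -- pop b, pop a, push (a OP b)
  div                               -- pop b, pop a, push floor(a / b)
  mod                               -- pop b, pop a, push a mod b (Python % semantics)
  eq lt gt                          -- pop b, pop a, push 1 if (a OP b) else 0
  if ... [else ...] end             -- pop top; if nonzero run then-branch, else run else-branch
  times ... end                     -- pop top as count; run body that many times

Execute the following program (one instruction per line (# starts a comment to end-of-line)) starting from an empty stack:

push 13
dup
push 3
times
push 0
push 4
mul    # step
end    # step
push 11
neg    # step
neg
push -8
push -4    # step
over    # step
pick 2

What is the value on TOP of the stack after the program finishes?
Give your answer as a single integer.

Answer: -8

Derivation:
After 'push 13': [13]
After 'dup': [13, 13]
After 'push 3': [13, 13, 3]
After 'times': [13, 13]
After 'push 0': [13, 13, 0]
After 'push 4': [13, 13, 0, 4]
After 'mul': [13, 13, 0]
After 'push 0': [13, 13, 0, 0]
After 'push 4': [13, 13, 0, 0, 4]
After 'mul': [13, 13, 0, 0]
After 'push 0': [13, 13, 0, 0, 0]
After 'push 4': [13, 13, 0, 0, 0, 4]
After 'mul': [13, 13, 0, 0, 0]
After 'push 11': [13, 13, 0, 0, 0, 11]
After 'neg': [13, 13, 0, 0, 0, -11]
After 'neg': [13, 13, 0, 0, 0, 11]
After 'push -8': [13, 13, 0, 0, 0, 11, -8]
After 'push -4': [13, 13, 0, 0, 0, 11, -8, -4]
After 'over': [13, 13, 0, 0, 0, 11, -8, -4, -8]
After 'pick 2': [13, 13, 0, 0, 0, 11, -8, -4, -8, -8]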